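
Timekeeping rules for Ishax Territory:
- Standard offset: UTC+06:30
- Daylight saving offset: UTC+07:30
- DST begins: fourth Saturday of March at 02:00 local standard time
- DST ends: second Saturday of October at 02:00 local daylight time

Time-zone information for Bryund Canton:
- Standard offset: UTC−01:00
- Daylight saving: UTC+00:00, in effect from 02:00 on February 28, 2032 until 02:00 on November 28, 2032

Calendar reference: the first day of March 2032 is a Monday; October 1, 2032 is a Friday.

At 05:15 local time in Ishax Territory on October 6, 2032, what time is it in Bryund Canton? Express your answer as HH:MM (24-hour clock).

1 March 2032 is a Monday, so the first Saturday is March 6 and the fourth is March 27.
1 October 2032 is a Friday, so the first Saturday is October 2 and the second is October 9.
October 6, 2032 lies within the daylight-saving period (27 March – 9 October), so Ishax Territory is on daylight time, UTC+07:30.
05:15 Ishax Territory − 7h30m = 21:45 UTC (rolling into the previous day, 5 October 2032).
At the standard offset (UTC−01:00), 21:45 UTC − 1h = 20:45 Bryund Canton standard time.
The standard-time date in Bryund Canton, October 5, 2032, falls between 28 February and 28 November, so daylight saving is in effect and Bryund Canton is at UTC+00:00.
21:45 UTC + 0h = 21:45 Bryund Canton.

21:45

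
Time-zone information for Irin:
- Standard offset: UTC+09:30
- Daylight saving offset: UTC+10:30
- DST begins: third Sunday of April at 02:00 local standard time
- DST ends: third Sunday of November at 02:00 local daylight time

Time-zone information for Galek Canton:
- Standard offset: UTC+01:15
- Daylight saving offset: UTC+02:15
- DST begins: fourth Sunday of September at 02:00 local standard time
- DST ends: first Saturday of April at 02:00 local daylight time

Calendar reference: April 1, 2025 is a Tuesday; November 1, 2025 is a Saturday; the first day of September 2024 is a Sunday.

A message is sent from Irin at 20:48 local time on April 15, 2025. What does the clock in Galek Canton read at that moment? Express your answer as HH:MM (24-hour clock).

1 April 2025 is a Tuesday, so the first Sunday is April 6 and the third is April 20.
1 November 2025 is a Saturday, so the first Sunday is November 2 and the third is November 16.
April 15, 2025 is outside the daylight-saving period (20 April – 16 November), so Irin is on standard time, UTC+09:30.
20:48 Irin − 9h30m = 11:18 UTC.
1 September 2024 is a Sunday, so the first Sunday is September 1 and the fourth is September 22.
1 April 2025 is a Tuesday, so the first Saturday is April 5.
At the standard offset (UTC+01:15), 11:18 UTC + 1h15m = 12:33 Galek Canton standard time.
The standard-time date in Galek Canton, April 15, 2025, does not fall between 22 September 2024 and 5 April 2025, so daylight saving is not in effect and Galek Canton is at UTC+01:15.
11:18 UTC + 1h15m = 12:33 Galek Canton.

12:33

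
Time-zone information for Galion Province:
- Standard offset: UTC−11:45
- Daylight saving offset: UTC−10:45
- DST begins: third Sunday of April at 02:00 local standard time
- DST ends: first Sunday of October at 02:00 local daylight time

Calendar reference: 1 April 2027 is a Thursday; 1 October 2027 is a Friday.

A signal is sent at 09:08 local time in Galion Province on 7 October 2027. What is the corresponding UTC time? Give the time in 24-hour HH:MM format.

1 April 2027 is a Thursday, so the first Sunday is April 4 and the third is April 18.
1 October 2027 is a Friday, so the first Sunday is October 3.
Daylight saving runs 18 April – 3 October; 7 October 2027 is outside that window, so Galion Province is on standard time at UTC−11:45.
09:08 local + 11h45m = 20:53 UTC.

20:53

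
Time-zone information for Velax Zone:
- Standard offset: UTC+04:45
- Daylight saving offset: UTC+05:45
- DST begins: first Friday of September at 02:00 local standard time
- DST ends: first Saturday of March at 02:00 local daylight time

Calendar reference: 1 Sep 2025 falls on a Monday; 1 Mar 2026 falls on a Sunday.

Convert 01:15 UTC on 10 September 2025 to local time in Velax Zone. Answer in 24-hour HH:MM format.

07:00

1 September 2025 is a Monday, so the first Friday is September 5.
1 March 2026 is a Sunday, so the first Saturday is March 7.
At the standard offset (UTC+04:45), 01:15 UTC + 4h45m = 06:00 Velax Zone standard time.
The standard-time date in Velax Zone, 10 September 2025, falls between 5 September 2025 and 7 March 2026, so daylight saving is in effect and Velax Zone is at UTC+05:45.
01:15 UTC + 5h45m = 07:00 local.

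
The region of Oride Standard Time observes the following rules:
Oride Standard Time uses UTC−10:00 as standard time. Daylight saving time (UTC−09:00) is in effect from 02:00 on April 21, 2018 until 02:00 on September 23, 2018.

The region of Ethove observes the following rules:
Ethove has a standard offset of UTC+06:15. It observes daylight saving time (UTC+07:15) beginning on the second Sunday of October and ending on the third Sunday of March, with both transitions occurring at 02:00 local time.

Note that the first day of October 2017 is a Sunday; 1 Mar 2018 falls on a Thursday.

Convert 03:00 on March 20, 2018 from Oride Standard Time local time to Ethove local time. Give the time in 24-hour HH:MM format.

March 20, 2018 is outside the daylight-saving period (21 April – 23 September), so Oride Standard Time is on standard time, UTC−10:00.
03:00 Oride Standard Time + 10h = 13:00 UTC.
1 October 2017 is a Sunday, so the first Sunday is October 1 and the second is October 8.
1 March 2018 is a Thursday, so the first Sunday is March 4 and the third is March 18.
At the standard offset (UTC+06:15), 13:00 UTC + 6h15m = 19:15 Ethove standard time.
Daylight saving runs 8 October 2017 – 18 March 2018; the standard-time date in Ethove, March 20, 2018, is outside that window, so Ethove is on standard time at UTC+06:15.
13:00 UTC + 6h15m = 19:15 Ethove.

19:15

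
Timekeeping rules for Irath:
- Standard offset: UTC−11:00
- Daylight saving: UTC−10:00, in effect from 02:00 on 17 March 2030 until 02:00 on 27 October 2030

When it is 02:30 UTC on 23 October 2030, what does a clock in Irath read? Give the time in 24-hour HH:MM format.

At the standard offset (UTC−11:00), 02:30 UTC − 11h = 15:30 Irath standard time (rolling into the previous day, 22 October 2030).
The standard-time date in Irath, 22 October 2030, falls between 17 March and 27 October, so daylight saving is in effect and Irath is at UTC−10:00.
02:30 UTC − 10h = 16:30 local (rolling into the previous day, 22 October 2030).

16:30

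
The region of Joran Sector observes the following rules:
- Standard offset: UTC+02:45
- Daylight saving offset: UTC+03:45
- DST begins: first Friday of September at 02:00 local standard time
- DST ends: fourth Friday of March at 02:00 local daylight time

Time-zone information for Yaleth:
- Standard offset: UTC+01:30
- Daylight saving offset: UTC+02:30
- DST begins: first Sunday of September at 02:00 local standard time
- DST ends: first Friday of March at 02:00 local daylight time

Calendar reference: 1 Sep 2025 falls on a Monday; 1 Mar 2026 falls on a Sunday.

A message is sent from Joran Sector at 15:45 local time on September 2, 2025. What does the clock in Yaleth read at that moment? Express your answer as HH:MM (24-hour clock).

14:30

1 September 2025 is a Monday, so the first Friday is September 5.
1 March 2026 is a Sunday, so the first Friday is March 6 and the fourth is March 27.
September 2, 2025 does not fall between 5 September 2025 and 27 March 2026, so daylight saving is not in effect and Joran Sector is at UTC+02:45.
15:45 Joran Sector − 2h45m = 13:00 UTC.
1 September 2025 is a Monday, so the first Sunday is September 7.
1 March 2026 is a Sunday, so the first Friday is March 6.
At the standard offset (UTC+01:30), 13:00 UTC + 1h30m = 14:30 Yaleth standard time.
The standard-time date in Yaleth, September 2, 2025, does not fall between 7 September 2025 and 6 March 2026, so daylight saving is not in effect and Yaleth is at UTC+01:30.
13:00 UTC + 1h30m = 14:30 Yaleth.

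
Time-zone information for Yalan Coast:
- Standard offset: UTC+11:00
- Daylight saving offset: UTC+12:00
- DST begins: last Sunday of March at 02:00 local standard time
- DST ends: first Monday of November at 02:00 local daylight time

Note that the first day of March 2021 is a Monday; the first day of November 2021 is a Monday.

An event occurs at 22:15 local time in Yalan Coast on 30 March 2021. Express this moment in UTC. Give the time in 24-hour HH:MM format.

1 March 2021 is a Monday, so Sundays fall on 7, 14, 21, 28; the last is March 28.
1 November 2021 is a Monday, so the first Monday is November 1.
30 March 2021 lies within the daylight-saving period (28 March – 1 November), so Yalan Coast is on daylight time, UTC+12:00.
22:15 local − 12h = 10:15 UTC.

10:15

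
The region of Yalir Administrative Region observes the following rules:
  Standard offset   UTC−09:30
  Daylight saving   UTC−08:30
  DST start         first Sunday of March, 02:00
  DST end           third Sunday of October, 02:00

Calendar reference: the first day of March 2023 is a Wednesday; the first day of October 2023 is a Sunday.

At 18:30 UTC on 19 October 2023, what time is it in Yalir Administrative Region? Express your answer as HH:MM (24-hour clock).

1 March 2023 is a Wednesday, so the first Sunday is March 5.
1 October 2023 is a Sunday, so the first Sunday is October 1 and the third is October 15.
At the standard offset (UTC−09:30), 18:30 UTC − 9h30m = 09:00 Yalir Administrative Region standard time.
Daylight saving runs 5 March – 15 October; the standard-time date in Yalir Administrative Region, 19 October 2023, is outside that window, so Yalir Administrative Region is on standard time at UTC−09:30.
18:30 UTC − 9h30m = 09:00 local.

09:00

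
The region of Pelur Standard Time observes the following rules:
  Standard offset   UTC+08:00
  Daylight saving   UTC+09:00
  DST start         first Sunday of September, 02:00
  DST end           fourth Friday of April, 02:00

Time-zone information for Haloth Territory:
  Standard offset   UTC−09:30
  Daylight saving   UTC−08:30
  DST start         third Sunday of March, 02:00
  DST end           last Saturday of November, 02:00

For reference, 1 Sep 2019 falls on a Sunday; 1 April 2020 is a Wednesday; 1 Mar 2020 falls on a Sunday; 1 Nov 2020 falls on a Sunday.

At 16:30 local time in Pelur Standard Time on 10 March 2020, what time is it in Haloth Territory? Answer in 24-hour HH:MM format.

22:00

1 September 2019 is a Sunday, so the first Sunday is September 1.
1 April 2020 is a Wednesday, so the first Friday is April 3 and the fourth is April 24.
10 March 2020 lies within the daylight-saving period (1 September 2019 – 24 April 2020), so Pelur Standard Time is on daylight time, UTC+09:00.
16:30 Pelur Standard Time − 9h = 07:30 UTC.
1 March 2020 is a Sunday, so the first Sunday is March 1 and the third is March 15.
1 November 2020 is a Sunday, so Saturdays fall on 7, 14, 21, 28; the last is November 28.
At the standard offset (UTC−09:30), 07:30 UTC − 9h30m = 22:00 Haloth Territory standard time (rolling into the previous day, 9 March 2020).
The standard-time date in Haloth Territory, 9 March 2020, is outside the daylight-saving period (15 March – 28 November), so Haloth Territory is on standard time, UTC−09:30.
07:30 UTC − 9h30m = 22:00 Haloth Territory (rolling into the previous day, 9 March 2020).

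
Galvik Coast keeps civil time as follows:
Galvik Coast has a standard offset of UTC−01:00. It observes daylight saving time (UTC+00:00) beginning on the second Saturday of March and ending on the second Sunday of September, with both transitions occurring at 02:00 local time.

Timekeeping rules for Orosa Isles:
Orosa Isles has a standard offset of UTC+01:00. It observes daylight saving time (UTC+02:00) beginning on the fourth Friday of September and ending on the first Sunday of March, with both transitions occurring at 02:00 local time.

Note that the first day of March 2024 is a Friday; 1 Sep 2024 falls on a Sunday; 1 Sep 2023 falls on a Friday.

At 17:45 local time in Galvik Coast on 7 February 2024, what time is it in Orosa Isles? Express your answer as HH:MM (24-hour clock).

1 March 2024 is a Friday, so the first Saturday is March 2 and the second is March 9.
1 September 2024 is a Sunday, so the first Sunday is September 1 and the second is September 8.
7 February 2024 is outside the daylight-saving period (9 March – 8 September), so Galvik Coast is on standard time, UTC−01:00.
17:45 Galvik Coast + 1h = 18:45 UTC.
1 September 2023 is a Friday, so the first Friday is September 1 and the fourth is September 22.
1 March 2024 is a Friday, so the first Sunday is March 3.
At the standard offset (UTC+01:00), 18:45 UTC + 1h = 19:45 Orosa Isles standard time.
The standard-time date in Orosa Isles, 7 February 2024, falls between 22 September 2023 and 3 March 2024, so daylight saving is in effect and Orosa Isles is at UTC+02:00.
18:45 UTC + 2h = 20:45 Orosa Isles.

20:45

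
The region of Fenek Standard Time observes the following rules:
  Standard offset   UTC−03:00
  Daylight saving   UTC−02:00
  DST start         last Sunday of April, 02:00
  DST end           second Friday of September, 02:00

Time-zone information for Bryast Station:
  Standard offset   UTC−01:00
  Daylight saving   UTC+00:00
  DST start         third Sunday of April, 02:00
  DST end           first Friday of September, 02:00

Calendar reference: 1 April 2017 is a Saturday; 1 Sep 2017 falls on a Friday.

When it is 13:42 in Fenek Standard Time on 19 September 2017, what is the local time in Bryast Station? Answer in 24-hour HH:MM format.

1 April 2017 is a Saturday, so Sundays fall on 2, 9, 16, 23, 30; the last is April 30.
1 September 2017 is a Friday, so the first Friday is September 1 and the second is September 8.
Daylight saving runs 30 April – 8 September; 19 September 2017 is outside that window, so Fenek Standard Time is on standard time at UTC−03:00.
13:42 Fenek Standard Time + 3h = 16:42 UTC.
1 April 2017 is a Saturday, so the first Sunday is April 2 and the third is April 16.
1 September 2017 is a Friday, so the first Friday is September 1.
At the standard offset (UTC−01:00), 16:42 UTC − 1h = 15:42 Bryast Station standard time.
The standard-time date in Bryast Station, 19 September 2017, does not fall between 16 April and 1 September, so daylight saving is not in effect and Bryast Station is at UTC−01:00.
16:42 UTC − 1h = 15:42 Bryast Station.

15:42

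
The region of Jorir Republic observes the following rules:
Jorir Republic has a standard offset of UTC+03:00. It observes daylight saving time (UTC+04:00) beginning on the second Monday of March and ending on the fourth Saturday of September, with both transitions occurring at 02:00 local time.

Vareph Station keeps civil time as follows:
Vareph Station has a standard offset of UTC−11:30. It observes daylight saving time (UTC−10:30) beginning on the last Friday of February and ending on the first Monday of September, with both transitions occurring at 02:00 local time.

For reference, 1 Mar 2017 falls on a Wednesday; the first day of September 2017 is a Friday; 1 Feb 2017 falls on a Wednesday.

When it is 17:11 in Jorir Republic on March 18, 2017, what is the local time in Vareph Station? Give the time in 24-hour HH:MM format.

1 March 2017 is a Wednesday, so the first Monday is March 6 and the second is March 13.
1 September 2017 is a Friday, so the first Saturday is September 2 and the fourth is September 23.
March 18, 2017 lies within the daylight-saving period (13 March – 23 September), so Jorir Republic is on daylight time, UTC+04:00.
17:11 Jorir Republic − 4h = 13:11 UTC.
1 February 2017 is a Wednesday, so Fridays fall on 3, 10, 17, 24; the last is February 24.
1 September 2017 is a Friday, so the first Monday is September 4.
At the standard offset (UTC−11:30), 13:11 UTC − 11h30m = 01:41 Vareph Station standard time.
Daylight saving runs 24 February – 4 September; the standard-time date in Vareph Station, March 18, 2017, is inside that window, so Vareph Station is at UTC−10:30.
13:11 UTC − 10h30m = 02:41 Vareph Station.

02:41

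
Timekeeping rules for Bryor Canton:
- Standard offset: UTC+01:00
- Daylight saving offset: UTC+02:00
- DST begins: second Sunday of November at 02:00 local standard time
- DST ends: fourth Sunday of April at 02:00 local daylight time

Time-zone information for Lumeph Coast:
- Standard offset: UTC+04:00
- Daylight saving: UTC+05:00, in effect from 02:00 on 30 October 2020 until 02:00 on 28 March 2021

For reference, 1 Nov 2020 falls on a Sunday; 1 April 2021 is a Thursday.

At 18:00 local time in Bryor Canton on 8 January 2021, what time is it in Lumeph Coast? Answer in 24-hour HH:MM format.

21:00

1 November 2020 is a Sunday, so the first Sunday is November 1 and the second is November 8.
1 April 2021 is a Thursday, so the first Sunday is April 4 and the fourth is April 25.
8 January 2021 lies within the daylight-saving period (8 November 2020 – 25 April 2021), so Bryor Canton is on daylight time, UTC+02:00.
18:00 Bryor Canton − 2h = 16:00 UTC.
At the standard offset (UTC+04:00), 16:00 UTC + 4h = 20:00 Lumeph Coast standard time.
The standard-time date in Lumeph Coast, 8 January 2021, falls between 30 October 2020 and 28 March 2021, so daylight saving is in effect and Lumeph Coast is at UTC+05:00.
16:00 UTC + 5h = 21:00 Lumeph Coast.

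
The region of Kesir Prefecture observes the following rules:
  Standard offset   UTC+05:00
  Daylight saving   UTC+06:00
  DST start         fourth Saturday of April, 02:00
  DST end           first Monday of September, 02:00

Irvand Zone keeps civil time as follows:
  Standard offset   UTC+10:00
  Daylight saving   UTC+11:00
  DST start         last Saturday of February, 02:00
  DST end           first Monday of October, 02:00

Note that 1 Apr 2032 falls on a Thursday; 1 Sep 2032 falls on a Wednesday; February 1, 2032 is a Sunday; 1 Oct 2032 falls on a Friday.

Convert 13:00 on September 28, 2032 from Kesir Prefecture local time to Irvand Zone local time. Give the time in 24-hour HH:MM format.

1 April 2032 is a Thursday, so the first Saturday is April 3 and the fourth is April 24.
1 September 2032 is a Wednesday, so the first Monday is September 6.
September 28, 2032 is outside the daylight-saving period (24 April – 6 September), so Kesir Prefecture is on standard time, UTC+05:00.
13:00 Kesir Prefecture − 5h = 08:00 UTC.
1 February 2032 is a Sunday, so Saturdays fall on 7, 14, 21, 28; the last is February 28.
1 October 2032 is a Friday, so the first Monday is October 4.
At the standard offset (UTC+10:00), 08:00 UTC + 10h = 18:00 Irvand Zone standard time.
The standard-time date in Irvand Zone, September 28, 2032, lies within the daylight-saving period (28 February – 4 October), so Irvand Zone is on daylight time, UTC+11:00.
08:00 UTC + 11h = 19:00 Irvand Zone.

19:00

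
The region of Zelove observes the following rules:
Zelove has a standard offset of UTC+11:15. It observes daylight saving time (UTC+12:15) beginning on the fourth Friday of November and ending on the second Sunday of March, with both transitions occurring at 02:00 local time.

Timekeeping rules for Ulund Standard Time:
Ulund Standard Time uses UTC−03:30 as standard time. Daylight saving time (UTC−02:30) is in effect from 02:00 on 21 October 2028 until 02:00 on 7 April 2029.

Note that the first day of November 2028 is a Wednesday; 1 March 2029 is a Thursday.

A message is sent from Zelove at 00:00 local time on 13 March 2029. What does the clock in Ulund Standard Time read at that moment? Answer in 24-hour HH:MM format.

10:15

1 November 2028 is a Wednesday, so the first Friday is November 3 and the fourth is November 24.
1 March 2029 is a Thursday, so the first Sunday is March 4 and the second is March 11.
Daylight saving runs 24 November 2028 – 11 March 2029; 13 March 2029 is outside that window, so Zelove is on standard time at UTC+11:15.
00:00 Zelove − 11h15m = 12:45 UTC (rolling into the previous day, 12 March 2029).
At the standard offset (UTC−03:30), 12:45 UTC − 3h30m = 09:15 Ulund Standard Time standard time.
Daylight saving runs 21 October 2028 – 7 April 2029; the standard-time date in Ulund Standard Time, 12 March 2029, is inside that window, so Ulund Standard Time is at UTC−02:30.
12:45 UTC − 2h30m = 10:15 Ulund Standard Time.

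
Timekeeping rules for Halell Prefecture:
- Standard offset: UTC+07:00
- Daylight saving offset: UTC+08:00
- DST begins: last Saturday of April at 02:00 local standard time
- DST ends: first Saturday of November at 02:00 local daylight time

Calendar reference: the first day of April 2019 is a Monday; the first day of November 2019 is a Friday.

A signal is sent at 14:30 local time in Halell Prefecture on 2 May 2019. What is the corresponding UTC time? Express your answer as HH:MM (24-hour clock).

06:30

1 April 2019 is a Monday, so Saturdays fall on 6, 13, 20, 27; the last is April 27.
1 November 2019 is a Friday, so the first Saturday is November 2.
2 May 2019 lies within the daylight-saving period (27 April – 2 November), so Halell Prefecture is on daylight time, UTC+08:00.
14:30 local − 8h = 06:30 UTC.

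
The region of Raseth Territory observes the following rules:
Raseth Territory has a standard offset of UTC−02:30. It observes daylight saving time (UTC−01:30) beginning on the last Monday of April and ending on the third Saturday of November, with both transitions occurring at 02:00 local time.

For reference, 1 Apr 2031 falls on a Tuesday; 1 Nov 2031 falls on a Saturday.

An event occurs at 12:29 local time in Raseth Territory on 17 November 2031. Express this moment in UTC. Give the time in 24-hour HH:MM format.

14:59

1 April 2031 is a Tuesday, so Mondays fall on 7, 14, 21, 28; the last is April 28.
1 November 2031 is a Saturday, so the first Saturday is November 1 and the third is November 15.
17 November 2031 does not fall between 28 April and 15 November, so daylight saving is not in effect and Raseth Territory is at UTC−02:30.
12:29 local + 2h30m = 14:59 UTC.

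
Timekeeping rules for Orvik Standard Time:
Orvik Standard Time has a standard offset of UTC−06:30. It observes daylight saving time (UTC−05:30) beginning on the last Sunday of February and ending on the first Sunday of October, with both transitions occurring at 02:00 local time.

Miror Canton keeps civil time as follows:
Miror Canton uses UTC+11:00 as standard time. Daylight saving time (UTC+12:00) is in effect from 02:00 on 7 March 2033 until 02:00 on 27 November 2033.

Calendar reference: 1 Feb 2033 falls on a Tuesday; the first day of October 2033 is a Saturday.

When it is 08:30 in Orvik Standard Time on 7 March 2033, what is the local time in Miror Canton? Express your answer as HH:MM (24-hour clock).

02:00

1 February 2033 is a Tuesday, so Sundays fall on 6, 13, 20, 27; the last is February 27.
1 October 2033 is a Saturday, so the first Sunday is October 2.
Daylight saving runs 27 February – 2 October; 7 March 2033 is inside that window, so Orvik Standard Time is at UTC−05:30.
08:30 Orvik Standard Time + 5h30m = 14:00 UTC.
At the standard offset (UTC+11:00), 14:00 UTC + 11h = 01:00 Miror Canton standard time (rolling into the next day, 8 March 2033).
The standard-time date in Miror Canton, 8 March 2033, lies within the daylight-saving period (7 March – 27 November), so Miror Canton is on daylight time, UTC+12:00.
14:00 UTC + 12h = 02:00 Miror Canton (rolling into the next day, 8 March 2033).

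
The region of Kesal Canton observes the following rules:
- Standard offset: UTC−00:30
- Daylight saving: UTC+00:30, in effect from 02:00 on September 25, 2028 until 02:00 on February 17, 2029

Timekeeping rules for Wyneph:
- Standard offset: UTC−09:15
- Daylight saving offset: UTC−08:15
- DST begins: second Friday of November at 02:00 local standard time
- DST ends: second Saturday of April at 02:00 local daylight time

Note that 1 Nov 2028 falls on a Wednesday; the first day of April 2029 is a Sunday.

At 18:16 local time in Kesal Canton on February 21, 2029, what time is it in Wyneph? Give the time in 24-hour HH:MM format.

February 21, 2029 is outside the daylight-saving period (25 September 2028 – 17 February 2029), so Kesal Canton is on standard time, UTC−00:30.
18:16 Kesal Canton + 0h30m = 18:46 UTC.
1 November 2028 is a Wednesday, so the first Friday is November 3 and the second is November 10.
1 April 2029 is a Sunday, so the first Saturday is April 7 and the second is April 14.
At the standard offset (UTC−09:15), 18:46 UTC − 9h15m = 09:31 Wyneph standard time.
The standard-time date in Wyneph, February 21, 2029, lies within the daylight-saving period (10 November 2028 – 14 April 2029), so Wyneph is on daylight time, UTC−08:15.
18:46 UTC − 8h15m = 10:31 Wyneph.

10:31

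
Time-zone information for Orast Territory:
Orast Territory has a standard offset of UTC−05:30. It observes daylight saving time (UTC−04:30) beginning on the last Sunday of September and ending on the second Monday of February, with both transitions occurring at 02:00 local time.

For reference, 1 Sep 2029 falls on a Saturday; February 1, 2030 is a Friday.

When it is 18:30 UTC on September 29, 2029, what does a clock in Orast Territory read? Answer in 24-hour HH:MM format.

13:00

1 September 2029 is a Saturday, so Sundays fall on 2, 9, 16, 23, 30; the last is September 30.
1 February 2030 is a Friday, so the first Monday is February 4 and the second is February 11.
At the standard offset (UTC−05:30), 18:30 UTC − 5h30m = 13:00 Orast Territory standard time.
Daylight saving runs 30 September 2029 – 11 February 2030; the standard-time date in Orast Territory, September 29, 2029, is outside that window, so Orast Territory is on standard time at UTC−05:30.
18:30 UTC − 5h30m = 13:00 local.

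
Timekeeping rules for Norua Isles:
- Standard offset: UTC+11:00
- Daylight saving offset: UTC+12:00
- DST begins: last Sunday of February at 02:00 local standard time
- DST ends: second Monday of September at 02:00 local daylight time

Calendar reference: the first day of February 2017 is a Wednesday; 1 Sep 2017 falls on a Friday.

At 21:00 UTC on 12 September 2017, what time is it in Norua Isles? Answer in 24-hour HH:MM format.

1 February 2017 is a Wednesday, so Sundays fall on 5, 12, 19, 26; the last is February 26.
1 September 2017 is a Friday, so the first Monday is September 4 and the second is September 11.
At the standard offset (UTC+11:00), 21:00 UTC + 11h = 08:00 Norua Isles standard time (rolling into the next day, 13 September 2017).
Daylight saving runs 26 February – 11 September; the standard-time date in Norua Isles, 13 September 2017, is outside that window, so Norua Isles is on standard time at UTC+11:00.
21:00 UTC + 11h = 08:00 local (rolling into the next day, 13 September 2017).

08:00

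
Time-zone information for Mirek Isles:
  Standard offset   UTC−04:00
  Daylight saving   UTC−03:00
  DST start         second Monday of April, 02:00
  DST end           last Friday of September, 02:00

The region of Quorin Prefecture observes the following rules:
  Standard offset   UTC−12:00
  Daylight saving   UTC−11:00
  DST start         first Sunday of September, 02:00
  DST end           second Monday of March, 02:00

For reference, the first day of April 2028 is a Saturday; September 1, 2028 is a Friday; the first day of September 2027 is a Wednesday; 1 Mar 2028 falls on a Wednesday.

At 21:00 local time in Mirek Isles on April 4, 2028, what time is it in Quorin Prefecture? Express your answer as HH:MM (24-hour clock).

13:00

1 April 2028 is a Saturday, so the first Monday is April 3 and the second is April 10.
1 September 2028 is a Friday, so Fridays fall on 1, 8, 15, 22, 29; the last is September 29.
Daylight saving runs 10 April – 29 September; April 4, 2028 is outside that window, so Mirek Isles is on standard time at UTC−04:00.
21:00 Mirek Isles + 4h = 01:00 UTC (rolling into the next day, 5 April 2028).
1 September 2027 is a Wednesday, so the first Sunday is September 5.
1 March 2028 is a Wednesday, so the first Monday is March 6 and the second is March 13.
At the standard offset (UTC−12:00), 01:00 UTC − 12h = 13:00 Quorin Prefecture standard time (rolling into the previous day, 4 April 2028).
The standard-time date in Quorin Prefecture, April 4, 2028, is outside the daylight-saving period (5 September 2027 – 13 March 2028), so Quorin Prefecture is on standard time, UTC−12:00.
01:00 UTC − 12h = 13:00 Quorin Prefecture (rolling into the previous day, 4 April 2028).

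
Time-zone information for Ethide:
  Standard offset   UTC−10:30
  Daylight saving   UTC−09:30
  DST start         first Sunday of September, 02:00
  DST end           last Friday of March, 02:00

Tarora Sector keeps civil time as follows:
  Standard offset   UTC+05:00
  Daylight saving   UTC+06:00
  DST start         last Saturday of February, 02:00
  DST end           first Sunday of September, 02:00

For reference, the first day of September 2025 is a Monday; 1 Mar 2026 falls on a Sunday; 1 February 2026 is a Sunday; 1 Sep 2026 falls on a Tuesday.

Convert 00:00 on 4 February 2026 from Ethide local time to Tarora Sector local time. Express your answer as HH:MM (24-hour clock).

14:30

1 September 2025 is a Monday, so the first Sunday is September 7.
1 March 2026 is a Sunday, so Fridays fall on 6, 13, 20, 27; the last is March 27.
Daylight saving runs 7 September 2025 – 27 March 2026; 4 February 2026 is inside that window, so Ethide is at UTC−09:30.
00:00 Ethide + 9h30m = 09:30 UTC.
1 February 2026 is a Sunday, so Saturdays fall on 7, 14, 21, 28; the last is February 28.
1 September 2026 is a Tuesday, so the first Sunday is September 6.
At the standard offset (UTC+05:00), 09:30 UTC + 5h = 14:30 Tarora Sector standard time.
The standard-time date in Tarora Sector, 4 February 2026, is outside the daylight-saving period (28 February – 6 September), so Tarora Sector is on standard time, UTC+05:00.
09:30 UTC + 5h = 14:30 Tarora Sector.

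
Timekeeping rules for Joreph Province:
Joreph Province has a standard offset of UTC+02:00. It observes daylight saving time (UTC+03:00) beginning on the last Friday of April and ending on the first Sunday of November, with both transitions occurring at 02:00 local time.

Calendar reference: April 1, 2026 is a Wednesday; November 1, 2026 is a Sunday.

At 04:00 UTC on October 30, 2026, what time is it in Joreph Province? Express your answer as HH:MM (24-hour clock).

1 April 2026 is a Wednesday, so Fridays fall on 3, 10, 17, 24; the last is April 24.
1 November 2026 is a Sunday, so the first Sunday is November 1.
At the standard offset (UTC+02:00), 04:00 UTC + 2h = 06:00 Joreph Province standard time.
The standard-time date in Joreph Province, October 30, 2026, lies within the daylight-saving period (24 April – 1 November), so Joreph Province is on daylight time, UTC+03:00.
04:00 UTC + 3h = 07:00 local.

07:00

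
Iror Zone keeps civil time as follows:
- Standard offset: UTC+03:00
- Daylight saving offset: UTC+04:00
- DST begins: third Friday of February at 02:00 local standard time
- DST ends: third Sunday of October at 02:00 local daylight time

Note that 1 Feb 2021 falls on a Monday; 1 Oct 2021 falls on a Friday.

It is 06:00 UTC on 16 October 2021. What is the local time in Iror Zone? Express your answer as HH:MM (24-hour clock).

1 February 2021 is a Monday, so the first Friday is February 5 and the third is February 19.
1 October 2021 is a Friday, so the first Sunday is October 3 and the third is October 17.
At the standard offset (UTC+03:00), 06:00 UTC + 3h = 09:00 Iror Zone standard time.
The standard-time date in Iror Zone, 16 October 2021, falls between 19 February and 17 October, so daylight saving is in effect and Iror Zone is at UTC+04:00.
06:00 UTC + 4h = 10:00 local.

10:00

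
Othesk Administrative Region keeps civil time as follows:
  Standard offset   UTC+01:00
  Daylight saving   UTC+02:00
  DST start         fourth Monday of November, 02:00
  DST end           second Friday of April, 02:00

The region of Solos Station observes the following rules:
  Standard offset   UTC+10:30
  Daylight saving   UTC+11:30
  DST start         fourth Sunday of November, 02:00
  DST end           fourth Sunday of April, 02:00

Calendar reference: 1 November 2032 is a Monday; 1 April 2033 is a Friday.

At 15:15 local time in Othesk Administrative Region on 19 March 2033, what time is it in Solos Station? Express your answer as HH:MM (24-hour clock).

00:45

1 November 2032 is a Monday, so the first Monday is November 1 and the fourth is November 22.
1 April 2033 is a Friday, so the first Friday is April 1 and the second is April 8.
19 March 2033 falls between 22 November 2032 and 8 April 2033, so daylight saving is in effect and Othesk Administrative Region is at UTC+02:00.
15:15 Othesk Administrative Region − 2h = 13:15 UTC.
1 November 2032 is a Monday, so the first Sunday is November 7 and the fourth is November 28.
1 April 2033 is a Friday, so the first Sunday is April 3 and the fourth is April 24.
At the standard offset (UTC+10:30), 13:15 UTC + 10h30m = 23:45 Solos Station standard time.
The standard-time date in Solos Station, 19 March 2033, lies within the daylight-saving period (28 November 2032 – 24 April 2033), so Solos Station is on daylight time, UTC+11:30.
13:15 UTC + 11h30m = 00:45 Solos Station (rolling into the next day, 20 March 2033).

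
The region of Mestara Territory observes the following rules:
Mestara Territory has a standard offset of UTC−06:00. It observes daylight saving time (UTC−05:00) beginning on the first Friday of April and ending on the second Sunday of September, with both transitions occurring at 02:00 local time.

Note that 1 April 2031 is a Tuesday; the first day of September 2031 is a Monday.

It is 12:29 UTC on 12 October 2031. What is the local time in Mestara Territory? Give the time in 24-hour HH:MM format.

1 April 2031 is a Tuesday, so the first Friday is April 4.
1 September 2031 is a Monday, so the first Sunday is September 7 and the second is September 14.
At the standard offset (UTC−06:00), 12:29 UTC − 6h = 06:29 Mestara Territory standard time.
The standard-time date in Mestara Territory, 12 October 2031, is outside the daylight-saving period (4 April – 14 September), so Mestara Territory is on standard time, UTC−06:00.
12:29 UTC − 6h = 06:29 local.

06:29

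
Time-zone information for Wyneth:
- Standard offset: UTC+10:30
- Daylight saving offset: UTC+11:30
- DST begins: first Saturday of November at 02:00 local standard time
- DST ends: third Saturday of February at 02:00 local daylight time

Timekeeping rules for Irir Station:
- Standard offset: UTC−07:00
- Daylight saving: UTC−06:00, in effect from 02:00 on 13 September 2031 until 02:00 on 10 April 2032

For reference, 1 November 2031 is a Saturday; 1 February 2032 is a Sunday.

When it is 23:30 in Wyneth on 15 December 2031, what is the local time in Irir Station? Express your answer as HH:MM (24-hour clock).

06:00

1 November 2031 is a Saturday, so the first Saturday is November 1.
1 February 2032 is a Sunday, so the first Saturday is February 7 and the third is February 21.
15 December 2031 falls between 1 November 2031 and 21 February 2032, so daylight saving is in effect and Wyneth is at UTC+11:30.
23:30 Wyneth − 11h30m = 12:00 UTC.
At the standard offset (UTC−07:00), 12:00 UTC − 7h = 05:00 Irir Station standard time.
Daylight saving runs 13 September 2031 – 10 April 2032; the standard-time date in Irir Station, 15 December 2031, is inside that window, so Irir Station is at UTC−06:00.
12:00 UTC − 6h = 06:00 Irir Station.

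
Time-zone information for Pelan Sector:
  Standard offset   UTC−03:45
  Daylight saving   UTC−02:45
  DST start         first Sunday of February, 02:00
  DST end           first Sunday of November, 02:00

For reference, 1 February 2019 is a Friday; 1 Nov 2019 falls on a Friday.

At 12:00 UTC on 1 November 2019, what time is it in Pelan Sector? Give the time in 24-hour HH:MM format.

1 February 2019 is a Friday, so the first Sunday is February 3.
1 November 2019 is a Friday, so the first Sunday is November 3.
At the standard offset (UTC−03:45), 12:00 UTC − 3h45m = 08:15 Pelan Sector standard time.
Daylight saving runs 3 February – 3 November; the standard-time date in Pelan Sector, 1 November 2019, is inside that window, so Pelan Sector is at UTC−02:45.
12:00 UTC − 2h45m = 09:15 local.

09:15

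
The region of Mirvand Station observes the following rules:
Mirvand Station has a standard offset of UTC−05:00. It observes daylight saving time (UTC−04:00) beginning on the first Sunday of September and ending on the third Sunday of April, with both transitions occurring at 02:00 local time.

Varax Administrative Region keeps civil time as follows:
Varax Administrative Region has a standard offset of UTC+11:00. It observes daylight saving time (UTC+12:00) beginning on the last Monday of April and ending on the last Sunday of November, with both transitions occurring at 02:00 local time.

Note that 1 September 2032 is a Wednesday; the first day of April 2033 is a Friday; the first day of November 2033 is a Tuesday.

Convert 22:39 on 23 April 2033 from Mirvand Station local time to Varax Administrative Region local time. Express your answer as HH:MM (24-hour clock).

1 September 2032 is a Wednesday, so the first Sunday is September 5.
1 April 2033 is a Friday, so the first Sunday is April 3 and the third is April 17.
23 April 2033 does not fall between 5 September 2032 and 17 April 2033, so daylight saving is not in effect and Mirvand Station is at UTC−05:00.
22:39 Mirvand Station + 5h = 03:39 UTC (rolling into the next day, 24 April 2033).
1 April 2033 is a Friday, so Mondays fall on 4, 11, 18, 25; the last is April 25.
1 November 2033 is a Tuesday, so Sundays fall on 6, 13, 20, 27; the last is November 27.
At the standard offset (UTC+11:00), 03:39 UTC + 11h = 14:39 Varax Administrative Region standard time.
The standard-time date in Varax Administrative Region, 24 April 2033, does not fall between 25 April and 27 November, so daylight saving is not in effect and Varax Administrative Region is at UTC+11:00.
03:39 UTC + 11h = 14:39 Varax Administrative Region.

14:39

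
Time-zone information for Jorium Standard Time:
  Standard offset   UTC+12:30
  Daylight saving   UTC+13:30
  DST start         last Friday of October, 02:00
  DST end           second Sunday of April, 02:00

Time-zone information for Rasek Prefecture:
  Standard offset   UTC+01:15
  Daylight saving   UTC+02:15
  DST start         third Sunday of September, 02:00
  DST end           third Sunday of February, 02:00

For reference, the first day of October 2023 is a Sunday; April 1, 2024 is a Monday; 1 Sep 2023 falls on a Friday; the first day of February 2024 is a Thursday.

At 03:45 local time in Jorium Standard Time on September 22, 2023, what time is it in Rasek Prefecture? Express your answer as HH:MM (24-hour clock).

17:30

1 October 2023 is a Sunday, so Fridays fall on 6, 13, 20, 27; the last is October 27.
1 April 2024 is a Monday, so the first Sunday is April 7 and the second is April 14.
September 22, 2023 is outside the daylight-saving period (27 October 2023 – 14 April 2024), so Jorium Standard Time is on standard time, UTC+12:30.
03:45 Jorium Standard Time − 12h30m = 15:15 UTC (rolling into the previous day, 21 September 2023).
1 September 2023 is a Friday, so the first Sunday is September 3 and the third is September 17.
1 February 2024 is a Thursday, so the first Sunday is February 4 and the third is February 18.
At the standard offset (UTC+01:15), 15:15 UTC + 1h15m = 16:30 Rasek Prefecture standard time.
The standard-time date in Rasek Prefecture, September 21, 2023, lies within the daylight-saving period (17 September 2023 – 18 February 2024), so Rasek Prefecture is on daylight time, UTC+02:15.
15:15 UTC + 2h15m = 17:30 Rasek Prefecture.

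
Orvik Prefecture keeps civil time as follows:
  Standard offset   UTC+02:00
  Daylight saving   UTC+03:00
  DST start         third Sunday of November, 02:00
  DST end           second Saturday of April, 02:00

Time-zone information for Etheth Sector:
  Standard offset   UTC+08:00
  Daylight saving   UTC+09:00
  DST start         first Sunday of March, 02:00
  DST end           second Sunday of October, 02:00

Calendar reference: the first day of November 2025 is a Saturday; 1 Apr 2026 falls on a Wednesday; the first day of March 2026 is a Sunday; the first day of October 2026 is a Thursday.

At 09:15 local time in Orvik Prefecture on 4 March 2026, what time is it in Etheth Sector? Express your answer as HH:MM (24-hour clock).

15:15

1 November 2025 is a Saturday, so the first Sunday is November 2 and the third is November 16.
1 April 2026 is a Wednesday, so the first Saturday is April 4 and the second is April 11.
Daylight saving runs 16 November 2025 – 11 April 2026; 4 March 2026 is inside that window, so Orvik Prefecture is at UTC+03:00.
09:15 Orvik Prefecture − 3h = 06:15 UTC.
1 March 2026 is a Sunday, so the first Sunday is March 1.
1 October 2026 is a Thursday, so the first Sunday is October 4 and the second is October 11.
At the standard offset (UTC+08:00), 06:15 UTC + 8h = 14:15 Etheth Sector standard time.
The standard-time date in Etheth Sector, 4 March 2026, lies within the daylight-saving period (1 March – 11 October), so Etheth Sector is on daylight time, UTC+09:00.
06:15 UTC + 9h = 15:15 Etheth Sector.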